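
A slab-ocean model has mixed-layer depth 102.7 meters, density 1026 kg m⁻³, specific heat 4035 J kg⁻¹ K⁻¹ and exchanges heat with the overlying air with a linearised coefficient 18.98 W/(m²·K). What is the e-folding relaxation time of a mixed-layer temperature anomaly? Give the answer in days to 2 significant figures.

260 days

Areal heat capacity C = ρ c_p D = 1026 × 4035 × 102.7 = 4.25×10^8 J m⁻² K⁻¹.
Relaxation time τ = C / λ = 4.25×10^8 / 18.98 = 2.24×10^7 s.
In days: 2.24×10^7 s / (86400 s/day) = 259 days.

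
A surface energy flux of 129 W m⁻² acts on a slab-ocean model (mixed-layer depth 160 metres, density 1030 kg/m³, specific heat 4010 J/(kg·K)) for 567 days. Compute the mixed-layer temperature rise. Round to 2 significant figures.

9.6 K

Areal heat capacity C = ρ c_p D = 1030 × 4010 × 160 = 6.61×10^8 J/(m^2 K).
Net heat input Q = F Δt = 129 × (567 days × 86400 s/day) = 6.32×10^9 J/m².
ΔT = Q / C = 6.32×10^9 / 6.61×10^8 = 9.56 K.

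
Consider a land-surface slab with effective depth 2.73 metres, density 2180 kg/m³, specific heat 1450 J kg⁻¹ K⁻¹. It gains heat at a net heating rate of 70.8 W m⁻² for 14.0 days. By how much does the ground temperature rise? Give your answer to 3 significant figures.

Areal heat capacity C = ρ c_p D = 2180 × 1450 × 2.73 = 8.63×10^6 J/(m^2 K).
Net heat input Q = F Δt = 70.8 × (14.0 days × 86400 s/day) = 8.56×10^7 J/m².
ΔT = Q / C = 8.56×10^7 / 8.63×10^6 = 9.92 K.

9.92 K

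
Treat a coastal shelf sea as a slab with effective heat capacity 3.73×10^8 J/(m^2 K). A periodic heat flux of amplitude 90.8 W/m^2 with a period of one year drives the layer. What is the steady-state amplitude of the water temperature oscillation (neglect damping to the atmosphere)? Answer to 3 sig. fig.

Areal heat capacity C = 3.73×10^8 J/(m^2 K) (given).
Angular frequency ω = 2π / T = 2π / 3.15×10^7 s = 1.99×10^-7 s⁻¹.
Cω = 3.73×10^8 × 1.99×10^-7 = 74.3 W/(m²·K).
Amplitude A = F₀ / (Cω) = 90.8 / 74.3 = 1.22 K.

1.22 K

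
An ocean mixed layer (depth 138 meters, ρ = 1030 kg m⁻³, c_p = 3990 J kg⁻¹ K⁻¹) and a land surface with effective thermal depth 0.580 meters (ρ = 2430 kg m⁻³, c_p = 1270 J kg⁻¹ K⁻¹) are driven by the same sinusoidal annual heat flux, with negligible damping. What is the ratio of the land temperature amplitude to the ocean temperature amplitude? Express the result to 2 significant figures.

320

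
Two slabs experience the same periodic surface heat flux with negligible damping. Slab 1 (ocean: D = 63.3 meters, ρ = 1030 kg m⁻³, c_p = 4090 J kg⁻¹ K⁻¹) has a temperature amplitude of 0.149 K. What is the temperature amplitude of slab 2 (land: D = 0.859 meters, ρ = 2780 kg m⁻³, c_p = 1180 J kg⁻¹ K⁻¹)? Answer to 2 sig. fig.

14 K

C_ocean = 2.67×10^8 J/(m²·K); C_land = 2.82×10^6 J/(m²·K).
A ∝ 1/C ⇒ A_land = A_ocean × C_ocean/C_land = 0.149 × 94.6 = 14.1 K.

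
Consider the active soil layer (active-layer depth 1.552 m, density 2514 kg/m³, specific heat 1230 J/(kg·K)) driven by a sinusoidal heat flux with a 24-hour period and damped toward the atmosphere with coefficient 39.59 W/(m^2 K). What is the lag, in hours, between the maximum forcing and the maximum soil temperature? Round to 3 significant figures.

5.57 hours

Areal heat capacity C = ρ c_p D = 2514 × 1230 × 1.552 = 4.80×10^6 J m⁻² K⁻¹.
ω = 2π / 86400 s = 7.27×10^-5 s⁻¹.
Phase lag φ = arctan(Cω/λ) = arctan(349/39.59) = 1.46 rad.
Time lag = φ / ω = 1.46 / 7.27×10^-5 = 20000 s = 5.57 hours.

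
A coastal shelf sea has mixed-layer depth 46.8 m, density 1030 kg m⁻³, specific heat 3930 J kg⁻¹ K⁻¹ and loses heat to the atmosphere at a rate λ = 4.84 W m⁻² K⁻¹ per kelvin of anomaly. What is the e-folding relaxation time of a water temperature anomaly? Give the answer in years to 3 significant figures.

Areal heat capacity C = ρ c_p D = 1030 × 3930 × 46.8 = 1.89×10^8 J/(m²·K).
Relaxation time τ = C / λ = 1.89×10^8 / 4.84 = 3.91×10^7 s.
In years: 3.91×10^7 s / (3.156×10^7 s/year) = 1.24 years.

1.24 years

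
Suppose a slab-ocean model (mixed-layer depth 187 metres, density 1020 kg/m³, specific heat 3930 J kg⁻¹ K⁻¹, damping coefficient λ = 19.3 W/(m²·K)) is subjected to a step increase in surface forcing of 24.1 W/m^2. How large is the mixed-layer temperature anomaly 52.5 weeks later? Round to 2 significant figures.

Areal heat capacity C = ρ c_p D = 1020 × 3930 × 187 = 7.50×10^8 J m⁻² K⁻¹.
τ = C / λ = 7.50×10^8 / 19.3 = 3.88×10^7 s.
Equilibrium anomaly ΔT_eq = F / λ = 24.1 / 19.3 = 1.25 K.
t = 52.5 weeks = 3.18×10^7 s, so t/τ = 0.818.
ΔT(t) = ΔT_eq (1 − e^(−t/τ)) = 1.25 × (1 − e^−0.818) = 0.697 K.

0.70 K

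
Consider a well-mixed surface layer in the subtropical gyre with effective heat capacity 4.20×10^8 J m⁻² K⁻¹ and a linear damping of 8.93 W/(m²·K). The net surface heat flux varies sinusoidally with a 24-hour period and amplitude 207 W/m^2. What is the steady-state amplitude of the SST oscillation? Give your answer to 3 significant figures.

Areal heat capacity C = 4.20×10^8 J m⁻² K⁻¹ (given).
Angular frequency ω = 2π / T = 2π / 86400 s = 7.27×10^-5 s⁻¹.
√((Cω)² + λ²) = √((30500)² + 8.93²) = 30500 W/(m²·K).
Amplitude A = F₀ / √((Cω)²+λ²) = 207 / 30500 = 0.00678 K.

0.00678 K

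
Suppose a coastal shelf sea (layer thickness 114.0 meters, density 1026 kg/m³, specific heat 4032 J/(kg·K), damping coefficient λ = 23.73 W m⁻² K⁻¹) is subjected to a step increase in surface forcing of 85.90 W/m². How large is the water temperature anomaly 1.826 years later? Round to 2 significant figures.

3.4 K

Areal heat capacity C = ρ c_p D = 1026 × 4032 × 114.0 = 4.72×10^8 J/(m^2 K).
τ = C / λ = 4.72×10^8 / 23.73 = 1.99×10^7 s.
Equilibrium anomaly ΔT_eq = F / λ = 85.90 / 23.73 = 3.62 K.
t = 1.826 years = 5.76×10^7 s, so t/τ = 2.90.
ΔT(t) = ΔT_eq (1 − e^(−t/τ)) = 3.62 × (1 − e^−2.90) = 3.42 K.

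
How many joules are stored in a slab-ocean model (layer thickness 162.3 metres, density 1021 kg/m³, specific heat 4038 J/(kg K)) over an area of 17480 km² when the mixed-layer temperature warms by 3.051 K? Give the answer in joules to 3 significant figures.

3.57×10^19 J

Areal heat capacity C = ρ c_p D = 1021 × 4038 × 162.3 = 6.69×10^8 J m⁻² K⁻¹.
Heat per unit area: q = C ΔT = 6.69×10^8 × 3.051 = 2.04×10^9 J/m².
Total heat: Q = q × A = 2.04×10^9 × (17480 × 10⁶ m²) = 3.57×10^19 J.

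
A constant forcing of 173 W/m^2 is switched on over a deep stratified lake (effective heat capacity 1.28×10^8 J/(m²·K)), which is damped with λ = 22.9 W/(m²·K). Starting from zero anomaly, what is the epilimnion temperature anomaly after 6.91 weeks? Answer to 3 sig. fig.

Areal heat capacity C = 1.28×10^8 J/(m²·K) (given).
τ = C / λ = 1.28×10^8 / 22.9 = 5.59×10^6 s.
Equilibrium anomaly ΔT_eq = F / λ = 173 / 22.9 = 7.55 K.
t = 6.91 weeks = 4.18×10^6 s, so t/τ = 0.748.
ΔT(t) = ΔT_eq (1 − e^(−t/τ)) = 7.55 × (1 − e^−0.748) = 3.98 K.

3.98 K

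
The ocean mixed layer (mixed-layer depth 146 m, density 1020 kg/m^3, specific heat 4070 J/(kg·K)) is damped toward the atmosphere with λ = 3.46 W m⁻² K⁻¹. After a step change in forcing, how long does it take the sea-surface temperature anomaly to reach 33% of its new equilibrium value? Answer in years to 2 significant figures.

Areal heat capacity C = ρ c_p D = 1020 × 4070 × 146 = 6.06×10^8 J/(m^2 K).
τ = C / λ = 6.06×10^8 / 3.46 = 1.75×10^8 s.
Fraction reached: 1 − e^(−t/τ) = 0.33 ⇒ t = −τ ln(1 − 0.33) = τ × 0.400.
t = 7.02×10^7 s = 2.22 years.

2.2 years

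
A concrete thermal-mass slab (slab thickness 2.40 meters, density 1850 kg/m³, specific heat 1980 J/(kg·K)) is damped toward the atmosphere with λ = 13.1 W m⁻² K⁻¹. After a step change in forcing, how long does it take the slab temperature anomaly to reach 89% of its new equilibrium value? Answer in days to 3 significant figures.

17.1 days

Areal heat capacity C = ρ c_p D = 1850 × 1980 × 2.40 = 8.79×10^6 J/(m²·K).
τ = C / λ = 8.79×10^6 / 13.1 = 6.71×10^5 s.
Fraction reached: 1 − e^(−t/τ) = 0.89 ⇒ t = −τ ln(1 − 0.89) = τ × 2.21.
t = 1.48×10^6 s = 17.1 days.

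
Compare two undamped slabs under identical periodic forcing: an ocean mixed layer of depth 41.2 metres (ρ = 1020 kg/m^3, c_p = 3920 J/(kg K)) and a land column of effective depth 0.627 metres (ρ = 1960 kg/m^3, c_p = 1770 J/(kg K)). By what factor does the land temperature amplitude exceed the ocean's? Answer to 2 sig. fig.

76

C_ocean = 1020 × 3920 × 41.2 = 1.65×10^8 J/(m²·K).
C_land = 1960 × 1770 × 0.627 = 2.18×10^6 J/(m²·K).
Undamped amplitude ∝ 1/C, so A_land/A_ocean = C_ocean/C_land = 75.7.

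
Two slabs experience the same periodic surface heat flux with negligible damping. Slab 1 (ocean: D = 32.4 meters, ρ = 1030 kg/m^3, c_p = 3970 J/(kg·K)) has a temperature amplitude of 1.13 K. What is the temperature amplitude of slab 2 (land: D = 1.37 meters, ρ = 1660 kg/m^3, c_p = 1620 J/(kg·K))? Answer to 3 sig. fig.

40.6 K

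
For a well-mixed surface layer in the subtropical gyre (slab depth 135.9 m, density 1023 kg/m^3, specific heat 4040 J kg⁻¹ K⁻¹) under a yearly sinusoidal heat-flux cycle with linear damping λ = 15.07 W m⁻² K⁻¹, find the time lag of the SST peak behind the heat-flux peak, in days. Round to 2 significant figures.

83 days

Areal heat capacity C = ρ c_p D = 1023 × 4040 × 135.9 = 5.62×10^8 J/(m²·K).
ω = 2π / 3.15×10^7 s = 1.99×10^-7 s⁻¹.
Phase lag φ = arctan(Cω/λ) = arctan(112/15.07) = 1.44 rad.
Time lag = φ / ω = 1.44 / 1.99×10^-7 = 7.21×10^6 s = 83.5 days.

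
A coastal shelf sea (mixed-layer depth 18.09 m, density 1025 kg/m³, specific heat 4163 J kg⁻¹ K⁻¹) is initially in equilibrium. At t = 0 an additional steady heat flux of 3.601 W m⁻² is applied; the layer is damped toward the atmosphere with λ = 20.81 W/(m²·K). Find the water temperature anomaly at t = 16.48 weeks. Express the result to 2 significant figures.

0.16 K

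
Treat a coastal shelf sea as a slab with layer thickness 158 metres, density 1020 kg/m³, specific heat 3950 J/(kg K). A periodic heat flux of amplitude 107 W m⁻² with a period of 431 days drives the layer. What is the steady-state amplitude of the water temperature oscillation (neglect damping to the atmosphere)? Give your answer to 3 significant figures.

0.996 K

Areal heat capacity C = ρ c_p D = 1020 × 3950 × 158 = 6.37×10^8 J/(m^2 K).
Angular frequency ω = 2π / T = 2π / 3.72×10^7 s = 1.69×10^-7 s⁻¹.
Cω = 6.37×10^8 × 1.69×10^-7 = 107 W/(m²·K).
Amplitude A = F₀ / (Cω) = 107 / 107 = 0.996 K.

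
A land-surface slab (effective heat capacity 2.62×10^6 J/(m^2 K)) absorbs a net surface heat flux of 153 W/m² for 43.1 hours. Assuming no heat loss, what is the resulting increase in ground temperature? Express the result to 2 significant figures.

Areal heat capacity C = 2.62×10^6 J/(m^2 K) (given).
Net heat input Q = F Δt = 153 × (43.1 hours × 3600 s/hour) = 2.37×10^7 J/m².
ΔT = Q / C = 2.37×10^7 / 2.62×10^6 = 9.06 K.

9.1 K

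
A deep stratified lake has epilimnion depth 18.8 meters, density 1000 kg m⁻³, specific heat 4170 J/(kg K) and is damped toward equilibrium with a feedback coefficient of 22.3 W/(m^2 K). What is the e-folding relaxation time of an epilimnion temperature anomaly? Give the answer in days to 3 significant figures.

Areal heat capacity C = ρ c_p D = 1000 × 4170 × 18.8 = 7.84×10^7 J/(m^2 K).
Relaxation time τ = C / λ = 7.84×10^7 / 22.3 = 3.52×10^6 s.
In days: 3.52×10^6 s / (86400 s/day) = 40.7 days.

40.7 days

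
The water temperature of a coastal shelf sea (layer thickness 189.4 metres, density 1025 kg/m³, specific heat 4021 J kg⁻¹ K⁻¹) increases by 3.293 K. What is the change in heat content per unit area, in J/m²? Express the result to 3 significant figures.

2.57×10^9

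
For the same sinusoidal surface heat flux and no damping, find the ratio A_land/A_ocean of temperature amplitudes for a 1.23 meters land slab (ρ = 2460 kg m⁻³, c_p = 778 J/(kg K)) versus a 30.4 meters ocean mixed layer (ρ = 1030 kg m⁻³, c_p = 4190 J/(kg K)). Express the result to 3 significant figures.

55.7

C_ocean = 1030 × 4190 × 30.4 = 1.31×10^8 J/(m²·K).
C_land = 2460 × 778 × 1.23 = 2.35×10^6 J/(m²·K).
Undamped amplitude ∝ 1/C, so A_land/A_ocean = C_ocean/C_land = 55.7.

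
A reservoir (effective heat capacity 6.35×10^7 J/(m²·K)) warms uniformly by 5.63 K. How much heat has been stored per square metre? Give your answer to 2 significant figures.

3.6×10^8

Areal heat capacity C = 6.35×10^7 J/(m²·K) (given).
ΔQ = C ΔT = 6.35×10^7 × 5.63 = 3.58×10^8 J/m².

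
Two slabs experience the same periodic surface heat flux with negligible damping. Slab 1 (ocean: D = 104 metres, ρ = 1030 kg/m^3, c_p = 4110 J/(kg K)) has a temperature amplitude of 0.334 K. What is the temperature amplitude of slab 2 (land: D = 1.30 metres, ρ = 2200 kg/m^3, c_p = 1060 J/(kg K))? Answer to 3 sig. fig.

C_ocean = 4.40×10^8 J/(m²·K); C_land = 3.03×10^6 J/(m²·K).
A ∝ 1/C ⇒ A_land = A_ocean × C_ocean/C_land = 0.334 × 145 = 48.5 K.

48.5 K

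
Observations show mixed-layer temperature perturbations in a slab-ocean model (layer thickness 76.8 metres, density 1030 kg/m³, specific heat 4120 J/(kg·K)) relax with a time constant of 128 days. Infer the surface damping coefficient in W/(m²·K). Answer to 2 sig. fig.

Areal heat capacity C = ρ c_p D = 1030 × 4120 × 76.8 = 3.26×10^8 J/(m²·K).
τ = 128 days = 1.11×10^7 s.
λ = C / τ = 3.26×10^8 / 1.11×10^7 = 29.5 W/(m²·K).

29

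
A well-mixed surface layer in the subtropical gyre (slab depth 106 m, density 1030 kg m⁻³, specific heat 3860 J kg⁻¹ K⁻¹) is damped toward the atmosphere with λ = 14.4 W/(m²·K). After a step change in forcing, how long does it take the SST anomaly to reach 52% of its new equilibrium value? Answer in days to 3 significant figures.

249 days

Areal heat capacity C = ρ c_p D = 1030 × 3860 × 106 = 4.21×10^8 J/(m^2 K).
τ = C / λ = 4.21×10^8 / 14.4 = 2.93×10^7 s.
Fraction reached: 1 − e^(−t/τ) = 0.52 ⇒ t = −τ ln(1 − 0.52) = τ × 0.734.
t = 2.15×10^7 s = 249 days.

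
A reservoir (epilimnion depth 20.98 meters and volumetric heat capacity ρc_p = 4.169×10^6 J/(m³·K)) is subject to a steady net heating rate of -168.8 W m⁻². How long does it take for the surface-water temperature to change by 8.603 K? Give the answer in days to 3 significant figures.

Areal heat capacity C = ρc_p × D = 4.169×10^6 × 20.98 = 8.75×10^7 J m⁻² K⁻¹.
Time required: Δt = C ΔT / F = 8.75×10^7 × -8.603 / -168.8 = 4.46×10^6 s.
In days: 4.46×10^6 s / (86400 s/day) = 51.6 days.

51.6 days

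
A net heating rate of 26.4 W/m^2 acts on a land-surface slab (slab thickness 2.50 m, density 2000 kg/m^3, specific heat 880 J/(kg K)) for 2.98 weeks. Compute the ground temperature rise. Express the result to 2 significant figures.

11 K

Areal heat capacity C = ρ c_p D = 2000 × 880 × 2.50 = 4.40×10^6 J m⁻² K⁻¹.
Net heat input Q = F Δt = 26.4 × (2.98 weeks × 6.048×10^5 s/week) = 4.76×10^7 J/m².
ΔT = Q / C = 4.76×10^7 / 4.40×10^6 = 10.8 K.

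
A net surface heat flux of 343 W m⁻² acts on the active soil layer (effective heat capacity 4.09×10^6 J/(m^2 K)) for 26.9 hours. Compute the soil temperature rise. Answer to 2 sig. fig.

Areal heat capacity C = 4.09×10^6 J/(m^2 K) (given).
Net heat input Q = F Δt = 343 × (26.9 hours × 3600 s/hour) = 3.32×10^7 J/m².
ΔT = Q / C = 3.32×10^7 / 4.09×10^6 = 8.12 K.

8.1 K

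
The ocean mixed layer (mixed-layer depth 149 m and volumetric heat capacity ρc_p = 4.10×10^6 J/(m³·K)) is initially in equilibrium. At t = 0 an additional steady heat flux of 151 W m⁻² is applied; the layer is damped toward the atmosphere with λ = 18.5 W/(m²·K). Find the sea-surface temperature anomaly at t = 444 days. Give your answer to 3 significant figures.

5.61 K

Areal heat capacity C = ρc_p × D = 4.10×10^6 × 149 = 6.11×10^8 J/(m²·K).
τ = C / λ = 6.11×10^8 / 18.5 = 3.30×10^7 s.
Equilibrium anomaly ΔT_eq = F / λ = 151 / 18.5 = 8.16 K.
t = 444 days = 3.84×10^7 s, so t/τ = 1.16.
ΔT(t) = ΔT_eq (1 − e^(−t/τ)) = 8.16 × (1 − e^−1.16) = 5.61 K.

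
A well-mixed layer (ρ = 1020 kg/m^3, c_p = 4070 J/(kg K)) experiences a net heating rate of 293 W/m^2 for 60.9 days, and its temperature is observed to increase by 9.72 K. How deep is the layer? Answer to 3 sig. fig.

38.2 m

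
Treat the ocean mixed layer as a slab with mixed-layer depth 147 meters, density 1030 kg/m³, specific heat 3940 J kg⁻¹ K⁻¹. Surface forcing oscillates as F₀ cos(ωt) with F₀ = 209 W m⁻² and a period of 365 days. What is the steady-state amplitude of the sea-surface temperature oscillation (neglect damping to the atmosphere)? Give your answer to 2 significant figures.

1.8 K

Areal heat capacity C = ρ c_p D = 1030 × 3940 × 147 = 5.97×10^8 J/(m²·K).
Angular frequency ω = 2π / T = 2π / 3.15×10^7 s = 1.99×10^-7 s⁻¹.
Cω = 5.97×10^8 × 1.99×10^-7 = 119 W/(m²·K).
Amplitude A = F₀ / (Cω) = 209 / 119 = 1.76 K.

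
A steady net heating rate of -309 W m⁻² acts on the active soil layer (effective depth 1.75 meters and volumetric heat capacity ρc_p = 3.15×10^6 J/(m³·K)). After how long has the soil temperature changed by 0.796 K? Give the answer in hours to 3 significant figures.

3.94 hours

Areal heat capacity C = ρc_p × D = 3.15×10^6 × 1.75 = 5.51×10^6 J m⁻² K⁻¹.
Time required: Δt = C ΔT / F = 5.51×10^6 × -0.796 / -309 = 14200 s.
In hours: 14200 s / (3600 s/hour) = 3.94 hours.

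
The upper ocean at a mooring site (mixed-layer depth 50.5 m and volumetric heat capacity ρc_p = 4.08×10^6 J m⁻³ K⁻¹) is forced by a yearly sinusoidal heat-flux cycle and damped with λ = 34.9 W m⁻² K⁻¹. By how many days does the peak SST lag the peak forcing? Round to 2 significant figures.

50 days

Areal heat capacity C = ρc_p × D = 4.08×10^6 × 50.5 = 2.06×10^8 J/(m^2 K).
ω = 2π / 3.15×10^7 s = 1.99×10^-7 s⁻¹.
Phase lag φ = arctan(Cω/λ) = arctan(41.1/34.9) = 0.866 rad.
Time lag = φ / ω = 0.866 / 1.99×10^-7 = 4.35×10^6 s = 50.3 days.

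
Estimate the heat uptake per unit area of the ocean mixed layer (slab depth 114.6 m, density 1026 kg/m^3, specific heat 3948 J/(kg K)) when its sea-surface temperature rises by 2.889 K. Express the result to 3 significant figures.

Areal heat capacity C = ρ c_p D = 1026 × 3948 × 114.6 = 4.64×10^8 J/(m²·K).
ΔQ = C ΔT = 4.64×10^8 × 2.889 = 1.34×10^9 J/m².

1.34×10^9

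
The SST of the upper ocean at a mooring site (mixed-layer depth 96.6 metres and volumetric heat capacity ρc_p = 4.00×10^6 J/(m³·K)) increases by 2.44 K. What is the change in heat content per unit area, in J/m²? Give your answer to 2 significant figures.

Areal heat capacity C = ρc_p × D = 4.00×10^6 × 96.6 = 3.86×10^8 J/(m²·K).
ΔQ = C ΔT = 3.86×10^8 × 2.44 = 9.43×10^8 J/m².

9.4×10^8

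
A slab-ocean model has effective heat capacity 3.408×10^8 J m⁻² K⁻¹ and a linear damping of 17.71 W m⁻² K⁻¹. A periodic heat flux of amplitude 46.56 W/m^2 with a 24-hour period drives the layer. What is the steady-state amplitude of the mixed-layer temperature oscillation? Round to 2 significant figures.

0.0019 K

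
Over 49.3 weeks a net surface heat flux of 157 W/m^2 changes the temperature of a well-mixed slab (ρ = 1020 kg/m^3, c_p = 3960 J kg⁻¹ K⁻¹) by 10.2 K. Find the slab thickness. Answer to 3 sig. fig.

114 m

Heat input Q = F Δt = 157 × 2.98×10^7 s = 4.68×10^9 J/m².
Required areal heat capacity C = Q / ΔT = 4.59×10^8 J/(m²·K).
Depth D = C / (ρ c_p) = 4.59×10^8 / (1020 × 3960) = 114 m.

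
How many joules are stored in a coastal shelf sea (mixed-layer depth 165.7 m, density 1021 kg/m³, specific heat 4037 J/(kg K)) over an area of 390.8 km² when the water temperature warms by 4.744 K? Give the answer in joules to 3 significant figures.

1.27×10^18 J

Areal heat capacity C = ρ c_p D = 1021 × 4037 × 165.7 = 6.83×10^8 J m⁻² K⁻¹.
Heat per unit area: q = C ΔT = 6.83×10^8 × 4.744 = 3.24×10^9 J/m².
Total heat: Q = q × A = 3.24×10^9 × (390.8 × 10⁶ m²) = 1.27×10^18 J.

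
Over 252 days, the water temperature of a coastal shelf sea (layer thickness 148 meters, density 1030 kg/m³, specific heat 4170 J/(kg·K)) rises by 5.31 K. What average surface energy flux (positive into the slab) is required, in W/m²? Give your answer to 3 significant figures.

Areal heat capacity C = ρ c_p D = 1030 × 4170 × 148 = 6.36×10^8 J/(m^2 K).
Required heat per unit area: Q = C ΔT = 6.36×10^8 × 5.31 = 3.38×10^9 J/m².
Flux F = Q / Δt = 3.38×10^9 / 2.18×10^7 s = 155 W/m².

155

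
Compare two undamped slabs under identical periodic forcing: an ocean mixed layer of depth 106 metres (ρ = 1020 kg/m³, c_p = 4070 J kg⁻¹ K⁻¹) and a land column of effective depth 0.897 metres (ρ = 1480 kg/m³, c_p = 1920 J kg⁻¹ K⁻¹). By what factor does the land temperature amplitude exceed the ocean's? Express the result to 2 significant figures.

170

C_ocean = 1020 × 4070 × 106 = 4.40×10^8 J/(m²·K).
C_land = 1480 × 1920 × 0.897 = 2.55×10^6 J/(m²·K).
Undamped amplitude ∝ 1/C, so A_land/A_ocean = C_ocean/C_land = 173.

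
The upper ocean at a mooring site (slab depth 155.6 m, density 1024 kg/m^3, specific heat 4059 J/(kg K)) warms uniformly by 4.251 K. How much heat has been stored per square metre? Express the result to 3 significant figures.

2.75×10^9

Areal heat capacity C = ρ c_p D = 1024 × 4059 × 155.6 = 6.47×10^8 J/(m²·K).
ΔQ = C ΔT = 6.47×10^8 × 4.251 = 2.75×10^9 J/m².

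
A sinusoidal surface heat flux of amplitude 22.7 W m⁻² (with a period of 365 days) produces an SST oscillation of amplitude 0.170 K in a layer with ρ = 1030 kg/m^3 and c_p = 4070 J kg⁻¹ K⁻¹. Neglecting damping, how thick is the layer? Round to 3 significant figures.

ω = 2π / 3.15×10^7 s = 1.99×10^-7 s⁻¹.
Required C = F₀ / (A ω) = 22.7 / (0.170 × 1.99×10^-7) = 6.70×10^8 J/(m²·K).
D = C / (ρ c_p) = 6.70×10^8 / (1030 × 4070) = 160 m.

160 m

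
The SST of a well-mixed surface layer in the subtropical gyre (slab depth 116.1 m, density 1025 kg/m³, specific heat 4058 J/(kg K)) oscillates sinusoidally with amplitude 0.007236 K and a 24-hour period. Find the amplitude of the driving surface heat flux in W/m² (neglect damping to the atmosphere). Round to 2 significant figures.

Areal heat capacity C = ρ c_p D = 1025 × 4058 × 116.1 = 4.83×10^8 J m⁻² K⁻¹.
ω = 2π / 86400 s = 7.27×10^-5 s⁻¹.
Cω = 4.83×10^8 × 7.27×10^-5 = 35100 W/(m²·K).
F₀ = A × Cω = 0.007236 × 35100 = 254 W/m².

250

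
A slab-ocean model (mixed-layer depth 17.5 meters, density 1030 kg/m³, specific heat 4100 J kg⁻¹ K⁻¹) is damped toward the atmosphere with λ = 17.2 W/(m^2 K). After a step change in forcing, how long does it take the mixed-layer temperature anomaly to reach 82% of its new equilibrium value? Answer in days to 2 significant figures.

Areal heat capacity C = ρ c_p D = 1030 × 4100 × 17.5 = 7.39×10^7 J/(m^2 K).
τ = C / λ = 7.39×10^7 / 17.2 = 4.30×10^6 s.
Fraction reached: 1 − e^(−t/τ) = 0.82 ⇒ t = −τ ln(1 − 0.82) = τ × 1.71.
t = 7.37×10^6 s = 85.3 days.

85 days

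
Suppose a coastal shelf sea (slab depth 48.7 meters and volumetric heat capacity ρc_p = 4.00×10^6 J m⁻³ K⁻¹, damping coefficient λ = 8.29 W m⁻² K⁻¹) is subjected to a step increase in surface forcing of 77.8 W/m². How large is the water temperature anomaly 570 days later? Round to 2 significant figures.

8.2 K

Areal heat capacity C = ρc_p × D = 4.00×10^6 × 48.7 = 1.95×10^8 J/(m^2 K).
τ = C / λ = 1.95×10^8 / 8.29 = 2.35×10^7 s.
Equilibrium anomaly ΔT_eq = F / λ = 77.8 / 8.29 = 9.38 K.
t = 570 days = 4.92×10^7 s, so t/τ = 2.10.
ΔT(t) = ΔT_eq (1 − e^(−t/τ)) = 9.38 × (1 − e^−2.10) = 8.23 K.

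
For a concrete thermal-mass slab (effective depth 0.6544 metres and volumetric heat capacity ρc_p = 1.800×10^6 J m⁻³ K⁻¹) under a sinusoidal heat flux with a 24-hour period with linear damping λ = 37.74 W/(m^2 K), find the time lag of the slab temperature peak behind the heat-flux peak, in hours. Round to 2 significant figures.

4.4 hours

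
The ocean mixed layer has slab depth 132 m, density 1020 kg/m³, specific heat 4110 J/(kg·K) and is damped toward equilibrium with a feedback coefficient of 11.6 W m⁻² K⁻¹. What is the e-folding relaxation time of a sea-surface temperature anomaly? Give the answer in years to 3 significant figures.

1.51 years

Areal heat capacity C = ρ c_p D = 1020 × 4110 × 132 = 5.53×10^8 J/(m^2 K).
Relaxation time τ = C / λ = 5.53×10^8 / 11.6 = 4.77×10^7 s.
In years: 4.77×10^7 s / (3.156×10^7 s/year) = 1.51 years.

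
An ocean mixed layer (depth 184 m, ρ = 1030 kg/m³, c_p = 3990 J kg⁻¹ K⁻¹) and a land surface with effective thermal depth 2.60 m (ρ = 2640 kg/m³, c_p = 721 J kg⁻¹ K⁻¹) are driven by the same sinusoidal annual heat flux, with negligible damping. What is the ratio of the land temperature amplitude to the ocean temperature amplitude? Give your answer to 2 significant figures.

150

C_ocean = 1030 × 3990 × 184 = 7.56×10^8 J/(m²·K).
C_land = 2640 × 721 × 2.60 = 4.95×10^6 J/(m²·K).
Undamped amplitude ∝ 1/C, so A_land/A_ocean = C_ocean/C_land = 153.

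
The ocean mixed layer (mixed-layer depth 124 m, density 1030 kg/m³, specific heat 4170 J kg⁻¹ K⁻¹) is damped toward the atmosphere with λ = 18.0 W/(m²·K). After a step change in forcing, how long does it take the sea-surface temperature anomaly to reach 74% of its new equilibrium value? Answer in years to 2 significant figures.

Areal heat capacity C = ρ c_p D = 1030 × 4170 × 124 = 5.33×10^8 J/(m^2 K).
τ = C / λ = 5.33×10^8 / 18.0 = 2.96×10^7 s.
Fraction reached: 1 − e^(−t/τ) = 0.74 ⇒ t = −τ ln(1 − 0.74) = τ × 1.35.
t = 3.99×10^7 s = 1.26 years.

1.3 years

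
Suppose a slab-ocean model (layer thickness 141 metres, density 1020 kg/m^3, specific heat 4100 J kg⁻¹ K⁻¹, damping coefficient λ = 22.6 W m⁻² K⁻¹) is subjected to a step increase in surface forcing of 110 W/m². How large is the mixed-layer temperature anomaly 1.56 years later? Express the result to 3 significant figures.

4.13 K

Areal heat capacity C = ρ c_p D = 1020 × 4100 × 141 = 5.90×10^8 J/(m^2 K).
τ = C / λ = 5.90×10^8 / 22.6 = 2.61×10^7 s.
Equilibrium anomaly ΔT_eq = F / λ = 110 / 22.6 = 4.87 K.
t = 1.56 years = 4.92×10^7 s, so t/τ = 1.89.
ΔT(t) = ΔT_eq (1 − e^(−t/τ)) = 4.87 × (1 − e^−1.89) = 4.13 K.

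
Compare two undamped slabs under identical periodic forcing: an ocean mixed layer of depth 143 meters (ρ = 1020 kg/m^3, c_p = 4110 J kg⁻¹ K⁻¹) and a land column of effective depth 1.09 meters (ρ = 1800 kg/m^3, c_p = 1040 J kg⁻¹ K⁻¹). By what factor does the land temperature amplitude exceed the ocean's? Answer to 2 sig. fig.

290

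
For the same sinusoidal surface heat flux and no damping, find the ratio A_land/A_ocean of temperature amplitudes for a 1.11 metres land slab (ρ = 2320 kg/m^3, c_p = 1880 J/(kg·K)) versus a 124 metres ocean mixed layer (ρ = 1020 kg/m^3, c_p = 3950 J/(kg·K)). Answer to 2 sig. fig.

100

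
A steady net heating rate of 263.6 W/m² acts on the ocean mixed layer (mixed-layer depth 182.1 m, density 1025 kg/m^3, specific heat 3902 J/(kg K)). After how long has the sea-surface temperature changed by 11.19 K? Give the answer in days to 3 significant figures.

Areal heat capacity C = ρ c_p D = 1025 × 3902 × 182.1 = 7.28×10^8 J/(m^2 K).
Time required: Δt = C ΔT / F = 7.28×10^8 × 11.19 / 263.6 = 3.09×10^7 s.
In days: 3.09×10^7 s / (86400 s/day) = 358 days.

358 days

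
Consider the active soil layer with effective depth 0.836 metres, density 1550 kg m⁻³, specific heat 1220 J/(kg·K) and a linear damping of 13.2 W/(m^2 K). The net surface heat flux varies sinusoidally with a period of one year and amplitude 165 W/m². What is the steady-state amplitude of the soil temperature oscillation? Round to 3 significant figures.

12.5 K

Areal heat capacity C = ρ c_p D = 1550 × 1220 × 0.836 = 1.58×10^6 J m⁻² K⁻¹.
Angular frequency ω = 2π / T = 2π / 3.15×10^7 s = 1.99×10^-7 s⁻¹.
√((Cω)² + λ²) = √((0.315)² + 13.2²) = 13.2 W/(m²·K).
Amplitude A = F₀ / √((Cω)²+λ²) = 165 / 13.2 = 12.5 K.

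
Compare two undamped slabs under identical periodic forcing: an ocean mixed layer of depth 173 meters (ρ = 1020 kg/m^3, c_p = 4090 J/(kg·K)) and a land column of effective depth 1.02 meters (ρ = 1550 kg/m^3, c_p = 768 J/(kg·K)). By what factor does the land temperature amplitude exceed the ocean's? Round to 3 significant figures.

C_ocean = 1020 × 4090 × 173 = 7.22×10^8 J/(m²·K).
C_land = 1550 × 768 × 1.02 = 1.21×10^6 J/(m²·K).
Undamped amplitude ∝ 1/C, so A_land/A_ocean = C_ocean/C_land = 594.

594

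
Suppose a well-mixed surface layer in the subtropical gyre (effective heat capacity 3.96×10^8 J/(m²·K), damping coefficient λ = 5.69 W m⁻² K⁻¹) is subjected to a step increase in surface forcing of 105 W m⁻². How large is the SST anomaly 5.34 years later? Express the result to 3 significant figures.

16.8 K

Areal heat capacity C = 3.96×10^8 J/(m²·K) (given).
τ = C / λ = 3.96×10^8 / 5.69 = 6.96×10^7 s.
Equilibrium anomaly ΔT_eq = F / λ = 105 / 5.69 = 18.5 K.
t = 5.34 years = 1.69×10^8 s, so t/τ = 2.42.
ΔT(t) = ΔT_eq (1 − e^(−t/τ)) = 18.5 × (1 − e^−2.42) = 16.8 K.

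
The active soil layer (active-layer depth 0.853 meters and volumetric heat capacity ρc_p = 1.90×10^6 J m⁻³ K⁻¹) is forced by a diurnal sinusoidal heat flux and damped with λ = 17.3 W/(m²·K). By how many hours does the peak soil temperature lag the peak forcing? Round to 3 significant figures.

5.44 hours

Areal heat capacity C = ρc_p × D = 1.90×10^6 × 0.853 = 1.62×10^6 J m⁻² K⁻¹.
ω = 2π / 86400 s = 7.27×10^-5 s⁻¹.
Phase lag φ = arctan(Cω/λ) = arctan(118/17.3) = 1.43 rad.
Time lag = φ / ω = 1.43 / 7.27×10^-5 = 19600 s = 5.44 hours.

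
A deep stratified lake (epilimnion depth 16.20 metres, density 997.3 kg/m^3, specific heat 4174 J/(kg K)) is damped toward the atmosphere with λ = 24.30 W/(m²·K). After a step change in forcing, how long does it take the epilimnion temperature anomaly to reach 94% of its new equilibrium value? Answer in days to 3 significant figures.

90.4 days

Areal heat capacity C = ρ c_p D = 997.3 × 4174 × 16.20 = 6.74×10^7 J m⁻² K⁻¹.
τ = C / λ = 6.74×10^7 / 24.30 = 2.78×10^6 s.
Fraction reached: 1 − e^(−t/τ) = 0.94 ⇒ t = −τ ln(1 − 0.94) = τ × 2.81.
t = 7.81×10^6 s = 90.4 days.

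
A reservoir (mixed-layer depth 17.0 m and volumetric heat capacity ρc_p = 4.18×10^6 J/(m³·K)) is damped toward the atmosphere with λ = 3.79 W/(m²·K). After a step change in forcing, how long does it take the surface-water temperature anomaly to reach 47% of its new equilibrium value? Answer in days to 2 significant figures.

Areal heat capacity C = ρc_p × D = 4.18×10^6 × 17.0 = 7.11×10^7 J m⁻² K⁻¹.
τ = C / λ = 7.11×10^7 / 3.79 = 1.87×10^7 s.
Fraction reached: 1 − e^(−t/τ) = 0.47 ⇒ t = −τ ln(1 − 0.47) = τ × 0.635.
t = 1.19×10^7 s = 138 days.

140 days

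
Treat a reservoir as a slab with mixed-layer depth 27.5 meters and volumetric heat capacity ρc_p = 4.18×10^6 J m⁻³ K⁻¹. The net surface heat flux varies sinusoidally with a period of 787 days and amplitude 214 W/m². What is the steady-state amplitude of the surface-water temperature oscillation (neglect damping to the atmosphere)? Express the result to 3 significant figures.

20.1 K

Areal heat capacity C = ρc_p × D = 4.18×10^6 × 27.5 = 1.15×10^8 J/(m^2 K).
Angular frequency ω = 2π / T = 2π / 6.80×10^7 s = 9.24×10^-8 s⁻¹.
Cω = 1.15×10^8 × 9.24×10^-8 = 10.6 W/(m²·K).
Amplitude A = F₀ / (Cω) = 214 / 10.6 = 20.1 K.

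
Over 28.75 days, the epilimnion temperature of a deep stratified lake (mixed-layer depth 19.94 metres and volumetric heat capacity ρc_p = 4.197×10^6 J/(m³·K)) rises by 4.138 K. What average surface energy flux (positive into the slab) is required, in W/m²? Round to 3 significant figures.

139

Areal heat capacity C = ρc_p × D = 4.197×10^6 × 19.94 = 8.37×10^7 J m⁻² K⁻¹.
Required heat per unit area: Q = C ΔT = 8.37×10^7 × 4.138 = 3.46×10^8 J/m².
Flux F = Q / Δt = 3.46×10^8 / 2.48×10^6 s = 139 W/m².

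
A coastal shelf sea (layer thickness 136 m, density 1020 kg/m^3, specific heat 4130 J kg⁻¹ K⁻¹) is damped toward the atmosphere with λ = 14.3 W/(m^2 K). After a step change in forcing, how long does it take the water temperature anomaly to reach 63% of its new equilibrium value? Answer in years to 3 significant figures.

1.26 years

Areal heat capacity C = ρ c_p D = 1020 × 4130 × 136 = 5.73×10^8 J/(m^2 K).
τ = C / λ = 5.73×10^8 / 14.3 = 4.01×10^7 s.
Fraction reached: 1 − e^(−t/τ) = 0.63 ⇒ t = −τ ln(1 − 0.63) = τ × 0.994.
t = 3.98×10^7 s = 1.26 years.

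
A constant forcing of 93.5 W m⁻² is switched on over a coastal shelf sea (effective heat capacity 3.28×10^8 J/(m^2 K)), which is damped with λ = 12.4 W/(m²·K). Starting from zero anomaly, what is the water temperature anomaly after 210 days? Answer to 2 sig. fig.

Areal heat capacity C = 3.28×10^8 J/(m^2 K) (given).
τ = C / λ = 3.28×10^8 / 12.4 = 2.65×10^7 s.
Equilibrium anomaly ΔT_eq = F / λ = 93.5 / 12.4 = 7.54 K.
t = 210 days = 1.81×10^7 s, so t/τ = 0.686.
ΔT(t) = ΔT_eq (1 − e^(−t/τ)) = 7.54 × (1 − e^−0.686) = 3.74 K.

3.7 K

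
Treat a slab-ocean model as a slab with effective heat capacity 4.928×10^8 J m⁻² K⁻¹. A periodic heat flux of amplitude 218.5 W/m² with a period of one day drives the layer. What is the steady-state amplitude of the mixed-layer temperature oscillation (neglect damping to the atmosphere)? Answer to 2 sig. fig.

Areal heat capacity C = 4.928×10^8 J m⁻² K⁻¹ (given).
Angular frequency ω = 2π / T = 2π / 86400 s = 7.27×10^-5 s⁻¹.
Cω = 4.93×10^8 × 7.27×10^-5 = 35800 W/(m²·K).
Amplitude A = F₀ / (Cω) = 218.5 / 35800 = 0.00610 K.

0.0061 K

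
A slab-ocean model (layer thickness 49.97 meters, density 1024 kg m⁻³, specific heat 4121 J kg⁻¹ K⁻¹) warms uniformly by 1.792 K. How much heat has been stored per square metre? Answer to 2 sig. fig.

3.8×10^8

Areal heat capacity C = ρ c_p D = 1024 × 4121 × 49.97 = 2.11×10^8 J/(m²·K).
ΔQ = C ΔT = 2.11×10^8 × 1.792 = 3.78×10^8 J/m².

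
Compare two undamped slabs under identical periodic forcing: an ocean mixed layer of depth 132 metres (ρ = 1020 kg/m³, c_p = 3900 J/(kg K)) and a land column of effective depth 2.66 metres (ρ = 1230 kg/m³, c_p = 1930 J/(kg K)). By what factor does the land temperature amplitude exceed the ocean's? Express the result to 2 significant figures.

C_ocean = 1020 × 3900 × 132 = 5.25×10^8 J/(m²·K).
C_land = 1230 × 1930 × 2.66 = 6.31×10^6 J/(m²·K).
Undamped amplitude ∝ 1/C, so A_land/A_ocean = C_ocean/C_land = 83.2.

83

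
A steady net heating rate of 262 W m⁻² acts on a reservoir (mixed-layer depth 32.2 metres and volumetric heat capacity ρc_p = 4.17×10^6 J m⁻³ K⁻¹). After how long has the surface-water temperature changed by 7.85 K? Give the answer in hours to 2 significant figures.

1100 hours

Areal heat capacity C = ρc_p × D = 4.17×10^6 × 32.2 = 1.34×10^8 J/(m^2 K).
Time required: Δt = C ΔT / F = 1.34×10^8 × 7.85 / 262 = 4.02×10^6 s.
In hours: 4.02×10^6 s / (3600 s/hour) = 1120 hours.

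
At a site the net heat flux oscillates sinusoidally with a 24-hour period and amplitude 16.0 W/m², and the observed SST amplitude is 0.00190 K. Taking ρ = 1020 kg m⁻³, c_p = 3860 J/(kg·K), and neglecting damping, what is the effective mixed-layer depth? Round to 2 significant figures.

29 m

ω = 2π / 86400 s = 7.27×10^-5 s⁻¹.
Required C = F₀ / (A ω) = 16.0 / (0.00190 × 7.27×10^-5) = 1.16×10^8 J/(m²·K).
D = C / (ρ c_p) = 1.16×10^8 / (1020 × 3860) = 29.4 m.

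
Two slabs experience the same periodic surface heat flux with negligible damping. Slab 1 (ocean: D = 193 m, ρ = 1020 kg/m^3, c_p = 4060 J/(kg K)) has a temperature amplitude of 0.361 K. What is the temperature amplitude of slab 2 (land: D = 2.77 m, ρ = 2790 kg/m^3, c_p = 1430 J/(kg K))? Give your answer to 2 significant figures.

C_ocean = 7.99×10^8 J/(m²·K); C_land = 1.11×10^7 J/(m²·K).
A ∝ 1/C ⇒ A_land = A_ocean × C_ocean/C_land = 0.361 × 72.3 = 26.1 K.

26 K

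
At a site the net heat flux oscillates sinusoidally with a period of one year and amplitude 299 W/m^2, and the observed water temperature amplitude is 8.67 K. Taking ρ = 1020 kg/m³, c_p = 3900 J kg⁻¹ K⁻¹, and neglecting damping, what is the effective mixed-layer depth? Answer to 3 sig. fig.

ω = 2π / 3.15×10^7 s = 1.99×10^-7 s⁻¹.
Required C = F₀ / (A ω) = 299 / (8.67 × 1.99×10^-7) = 1.73×10^8 J/(m²·K).
D = C / (ρ c_p) = 1.73×10^8 / (1020 × 3900) = 43.5 m.

43.5 m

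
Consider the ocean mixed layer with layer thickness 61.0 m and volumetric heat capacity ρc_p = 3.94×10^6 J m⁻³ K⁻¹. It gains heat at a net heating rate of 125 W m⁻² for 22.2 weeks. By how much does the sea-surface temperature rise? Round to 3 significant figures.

Areal heat capacity C = ρc_p × D = 3.94×10^6 × 61.0 = 2.40×10^8 J/(m²·K).
Net heat input Q = F Δt = 125 × (22.2 weeks × 6.048×10^5 s/week) = 1.68×10^9 J/m².
ΔT = Q / C = 1.68×10^9 / 2.40×10^8 = 6.98 K.

6.98 K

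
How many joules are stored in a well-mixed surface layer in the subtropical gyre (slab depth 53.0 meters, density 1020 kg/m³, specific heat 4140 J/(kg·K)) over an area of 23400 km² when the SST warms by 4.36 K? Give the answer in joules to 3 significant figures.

2.28×10^19 J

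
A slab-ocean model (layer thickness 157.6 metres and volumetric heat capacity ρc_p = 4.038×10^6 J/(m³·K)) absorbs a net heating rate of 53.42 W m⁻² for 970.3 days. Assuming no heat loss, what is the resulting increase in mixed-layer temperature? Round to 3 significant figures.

7.04 K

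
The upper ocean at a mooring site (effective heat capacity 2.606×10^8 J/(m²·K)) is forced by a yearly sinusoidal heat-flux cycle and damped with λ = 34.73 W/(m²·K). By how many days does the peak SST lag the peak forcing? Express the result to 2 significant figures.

57 days

Areal heat capacity C = 2.606×10^8 J/(m²·K) (given).
ω = 2π / 3.15×10^7 s = 1.99×10^-7 s⁻¹.
Phase lag φ = arctan(Cω/λ) = arctan(51.9/34.73) = 0.981 rad.
Time lag = φ / ω = 0.981 / 1.99×10^-7 = 4.93×10^6 s = 57.0 days.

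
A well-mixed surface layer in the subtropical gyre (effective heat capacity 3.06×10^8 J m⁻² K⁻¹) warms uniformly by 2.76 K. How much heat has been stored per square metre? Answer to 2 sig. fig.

Areal heat capacity C = 3.06×10^8 J m⁻² K⁻¹ (given).
ΔQ = C ΔT = 3.06×10^8 × 2.76 = 8.45×10^8 J/m².

8.4×10^8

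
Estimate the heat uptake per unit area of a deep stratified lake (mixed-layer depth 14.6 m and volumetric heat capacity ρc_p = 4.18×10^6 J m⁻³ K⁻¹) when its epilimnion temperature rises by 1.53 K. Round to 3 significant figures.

9.34×10^7

Areal heat capacity C = ρc_p × D = 4.18×10^6 × 14.6 = 6.10×10^7 J/(m²·K).
ΔQ = C ΔT = 6.10×10^7 × 1.53 = 9.34×10^7 J/m².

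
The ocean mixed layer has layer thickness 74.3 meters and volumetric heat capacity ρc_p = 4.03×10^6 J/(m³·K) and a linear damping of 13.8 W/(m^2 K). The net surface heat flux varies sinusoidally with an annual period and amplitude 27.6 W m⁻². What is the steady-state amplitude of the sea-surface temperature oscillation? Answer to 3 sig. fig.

Areal heat capacity C = ρc_p × D = 4.03×10^6 × 74.3 = 2.99×10^8 J m⁻² K⁻¹.
Angular frequency ω = 2π / T = 2π / 3.15×10^7 s = 1.99×10^-7 s⁻¹.
√((Cω)² + λ²) = √((59.7)² + 13.8²) = 61.2 W/(m²·K).
Amplitude A = F₀ / √((Cω)²+λ²) = 27.6 / 61.2 = 0.451 K.

0.451 K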